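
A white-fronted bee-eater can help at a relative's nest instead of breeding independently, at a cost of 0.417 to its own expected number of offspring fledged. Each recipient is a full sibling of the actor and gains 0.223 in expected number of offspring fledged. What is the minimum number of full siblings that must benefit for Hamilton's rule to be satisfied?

r to a full sibling = 1/2 (full sibs share both parents — two paths of length 2: r = 2·(1/2)^2 = 1/2).
Hamilton's rule: n·r·B > C  ⇒  n > C/(r·B) = 0.417/(0.5·0.223) = 3.74.
The smallest integer exceeding 3.74 is 4.

4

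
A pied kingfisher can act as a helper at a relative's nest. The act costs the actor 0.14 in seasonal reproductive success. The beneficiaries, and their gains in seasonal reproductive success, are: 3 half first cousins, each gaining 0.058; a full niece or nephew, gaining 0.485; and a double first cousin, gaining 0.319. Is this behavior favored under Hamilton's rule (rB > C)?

Yes

Hamilton's rule: the trait is favored when the sum of r·B over every recipient exceeds the actor's cost C.
r to a half first cousin = 0.0625 (half first cousins share one grandparent — one path of length 4: r = (1/2)^4 = 1/16).
r to a full niece or nephew = 0.25 (full aunt/uncle↔niece/nephew: two paths of length 3 through the shared grandparent pair: r = 2·(1/2)^3 = 1/4).
r to a double first cousin = 0.25 (double first cousins share both grandparent pairs — four paths of length 4: r = 4·(1/2)^4 = 1/4).
Summing one r·B term per recipient: 3·0.0625·0.058 + 1·0.25·0.485 + 1·0.25·0.319 = 0.211875.
0.211875 > 0.14: the indirect benefit exceeds the cost.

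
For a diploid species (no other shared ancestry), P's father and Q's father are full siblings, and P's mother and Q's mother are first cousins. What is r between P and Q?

Wright's path rule: contributions from independent ancestry routes add.
P and Q are related in two ways: first cousins through their fathers (r = 1/8) and second cousins through their mothers (r = 1/32).
r = 1/8 + 1/32 = 0.15625.

0.15625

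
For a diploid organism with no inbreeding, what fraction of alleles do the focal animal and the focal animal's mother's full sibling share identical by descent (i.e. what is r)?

Each parent–offspring link contributes a factor of 1/2, and independent paths through distinct common ancestors add.
Full aunt/uncle↔niece/nephew: two paths of length 3 through the shared grandparent pair: r = 2·(1/2)^3 = 1/4.

0.25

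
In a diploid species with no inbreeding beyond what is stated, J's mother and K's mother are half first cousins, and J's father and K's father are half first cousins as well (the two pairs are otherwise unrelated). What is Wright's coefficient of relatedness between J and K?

0.03125

Independent pedigree routes through distinct common ancestors add.
J and K are related in two ways: half second cousins through their mothers (r = 1/64) and half second cousins through their fathers (r = 1/64).
r = 1/64 + 1/64 = 0.03125.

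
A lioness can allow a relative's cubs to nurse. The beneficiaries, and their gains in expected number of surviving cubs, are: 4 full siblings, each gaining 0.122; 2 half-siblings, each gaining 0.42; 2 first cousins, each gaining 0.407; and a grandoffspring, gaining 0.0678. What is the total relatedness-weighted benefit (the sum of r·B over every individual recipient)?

0.5727

r to a full sibling = 0.5 (full sibs share both parents — two paths of length 2: r = 2·(1/2)^2 = 1/2).
r to a half-sibling = 0.25 (half-sibs share one parent — one path of length 2: r = (1/2)^2 = 1/4).
r to a first cousin = 0.125 (first cousins share one grandparent pair — two paths of length 4: r = 2·(1/2)^4 = 1/8).
r to a grandoffspring = 1/4 (two parent–offspring links: r = (1/2)^2 = 1/4).
Summing one r·B term per recipient: 4·0.5·0.122 + 2·0.25·0.42 + 2·0.125·0.407 + 1·0.25·0.0678 = 0.5727.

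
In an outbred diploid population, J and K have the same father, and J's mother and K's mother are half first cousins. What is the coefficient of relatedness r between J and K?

Relatedness sums over independent paths through distinct common ancestors.
J and K are related in two ways: half-sibs through their shared father (r = 1/4) and half second cousins through their mothers (r = 1/64).
r = 1/4 + 1/64 = 17/64 = 0.265625.

0.265625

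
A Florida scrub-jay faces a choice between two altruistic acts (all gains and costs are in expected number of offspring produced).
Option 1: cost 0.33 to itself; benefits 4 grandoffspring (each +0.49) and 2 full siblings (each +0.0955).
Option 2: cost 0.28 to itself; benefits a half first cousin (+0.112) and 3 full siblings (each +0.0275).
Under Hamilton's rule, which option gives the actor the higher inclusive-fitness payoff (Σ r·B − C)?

Option 1

Option 1: r to a grandoffspring = 0.25.
Option 1: r to a full sibling = 0.5.
Option 1: Σ r·B − C = (4·0.25·0.49 + 2·0.5·0.0955) − 0.33 = 0.2555.
Option 2: r to a half first cousin = 0.0625.
Option 2: r to a full sibling = 0.5.
Option 2: Σ r·B − C = (1·0.0625·0.112 + 3·0.5·0.0275) − 0.28 = -0.23175.
Option 1 has the higher net inclusive-fitness payoff.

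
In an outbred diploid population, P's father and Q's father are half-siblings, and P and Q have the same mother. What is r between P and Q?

0.3125

Relatedness sums over independent paths through distinct common ancestors.
P and Q are related in two ways: half first cousins through their fathers (r = 1/16) and half-sibs through their shared mother (r = 1/4).
r = 1/16 + 1/4 = 5/16 = 0.3125.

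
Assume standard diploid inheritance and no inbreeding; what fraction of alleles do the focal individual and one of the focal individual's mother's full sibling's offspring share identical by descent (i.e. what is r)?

Each parent–offspring link contributes a factor of 1/2, and independent paths through distinct common ancestors add.
First cousins share one grandparent pair — two paths of length 4: r = 2·(1/2)^4 = 1/8.

0.125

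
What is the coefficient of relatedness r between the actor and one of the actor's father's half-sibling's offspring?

Each parent–offspring link contributes a factor of 1/2, and independent paths through distinct common ancestors add.
Half first cousins share one grandparent — one path of length 4: r = (1/2)^4 = 1/16.

0.0625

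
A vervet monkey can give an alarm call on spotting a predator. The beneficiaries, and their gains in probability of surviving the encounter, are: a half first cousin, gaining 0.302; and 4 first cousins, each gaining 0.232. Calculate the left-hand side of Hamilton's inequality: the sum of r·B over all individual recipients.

r to a half first cousin = 0.0625 (half first cousins share one grandparent — one path of length 4: r = (1/2)^4 = 1/16).
r to a first cousin = 1/8 (first cousins share one grandparent pair — two paths of length 4: r = 2·(1/2)^4 = 1/8).
Summing one r·B term per recipient: 1·0.0625·0.302 + 4·0.125·0.232 = 0.134875.

0.134875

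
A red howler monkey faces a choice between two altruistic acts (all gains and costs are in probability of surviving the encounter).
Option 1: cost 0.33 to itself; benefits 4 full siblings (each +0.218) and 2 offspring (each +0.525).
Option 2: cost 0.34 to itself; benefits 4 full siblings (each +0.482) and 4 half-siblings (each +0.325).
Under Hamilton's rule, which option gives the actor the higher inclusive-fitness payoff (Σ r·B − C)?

Option 1: r to a full sibling = 0.5.
Option 1: r to an offspring = 0.5.
Option 1: Σ r·B − C = (4·0.5·0.218 + 2·0.5·0.525) − 0.33 = 0.631.
Option 2: r to a full sibling = 0.5.
Option 2: r to a half-sibling = 0.25.
Option 2: Σ r·B − C = (4·0.5·0.482 + 4·0.25·0.325) − 0.34 = 0.949.
Option 2 has the higher net inclusive-fitness payoff.

Option 2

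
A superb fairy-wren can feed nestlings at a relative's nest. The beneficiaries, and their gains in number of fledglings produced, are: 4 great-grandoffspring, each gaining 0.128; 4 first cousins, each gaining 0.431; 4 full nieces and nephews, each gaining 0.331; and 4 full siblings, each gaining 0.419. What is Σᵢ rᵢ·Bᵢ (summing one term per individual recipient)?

1.4485

r to a great-grandoffspring = 1/8 (three parent–offspring links: r = (1/2)^3 = 1/8).
r to a first cousin = 1/8 (first cousins share one grandparent pair — two paths of length 4: r = 2·(1/2)^4 = 1/8).
r to a full niece or nephew = 1/4 (full aunt/uncle↔niece/nephew: two paths of length 3 through the shared grandparent pair: r = 2·(1/2)^3 = 1/4).
r to a full sibling = 1/2 (full sibs share both parents — two paths of length 2: r = 2·(1/2)^2 = 1/2).
Summing one r·B term per recipient: 4·0.125·0.128 + 4·0.125·0.431 + 4·0.25·0.331 + 4·0.5·0.419 = 1.4485.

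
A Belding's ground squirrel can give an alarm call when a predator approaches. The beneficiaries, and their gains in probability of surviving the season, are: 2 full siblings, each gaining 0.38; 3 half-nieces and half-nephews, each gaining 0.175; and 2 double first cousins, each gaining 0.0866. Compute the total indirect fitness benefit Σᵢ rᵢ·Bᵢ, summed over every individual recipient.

0.488925

r to a full sibling = 1/2 (full sibs share both parents — two paths of length 2: r = 2·(1/2)^2 = 1/2).
r to a half-niece or half-nephew = 1/8 (half-aunt/uncle↔niece/nephew: one path of length 3: r = (1/2)^3 = 1/8).
r to a double first cousin = 1/4 (double first cousins share both grandparent pairs — four paths of length 4: r = 4·(1/2)^4 = 1/4).
Summing one r·B term per recipient: 2·0.5·0.38 + 3·0.125·0.175 + 2·0.25·0.0866 = 0.488925.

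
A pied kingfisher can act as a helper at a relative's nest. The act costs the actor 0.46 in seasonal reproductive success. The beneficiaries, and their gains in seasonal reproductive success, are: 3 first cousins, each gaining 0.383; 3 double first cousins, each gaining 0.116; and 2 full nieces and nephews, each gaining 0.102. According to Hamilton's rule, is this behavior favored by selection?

Hamilton's rule: the trait is favored when the sum of r·B over every recipient exceeds the actor's cost C.
r to a first cousin = 1/8 (first cousins share one grandparent pair — two paths of length 4: r = 2·(1/2)^4 = 1/8).
r to a double first cousin = 1/4 (double first cousins share both grandparent pairs — four paths of length 4: r = 4·(1/2)^4 = 1/4).
r to a full niece or nephew = 1/4 (full aunt/uncle↔niece/nephew: two paths of length 3 through the shared grandparent pair: r = 2·(1/2)^3 = 1/4).
Summing one r·B term per recipient: 3·0.125·0.383 + 3·0.25·0.116 + 2·0.25·0.102 = 0.281625.
0.281625 < 0.46: the indirect benefit is less than the cost.

No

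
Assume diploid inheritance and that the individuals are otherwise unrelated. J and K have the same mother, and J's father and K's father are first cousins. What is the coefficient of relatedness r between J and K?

Wright's path rule: contributions from independent ancestry routes add.
J and K are related in two ways: half-sibs through their shared mother (r = 1/4) and second cousins through their fathers (r = 1/32).
r = 1/4 + 1/32 = 9/32 = 0.28125.

0.28125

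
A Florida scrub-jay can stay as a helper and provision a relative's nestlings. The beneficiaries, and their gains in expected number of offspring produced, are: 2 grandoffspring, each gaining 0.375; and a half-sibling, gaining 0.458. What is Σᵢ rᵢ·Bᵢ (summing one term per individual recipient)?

0.302

r to a grandoffspring = 1/4 (two parent–offspring links: r = (1/2)^2 = 1/4).
r to a half-sibling = 1/4 (half-sibs share one parent — one path of length 2: r = (1/2)^2 = 1/4).
Summing one r·B term per recipient: 2·0.25·0.375 + 1·0.25·0.458 = 0.302.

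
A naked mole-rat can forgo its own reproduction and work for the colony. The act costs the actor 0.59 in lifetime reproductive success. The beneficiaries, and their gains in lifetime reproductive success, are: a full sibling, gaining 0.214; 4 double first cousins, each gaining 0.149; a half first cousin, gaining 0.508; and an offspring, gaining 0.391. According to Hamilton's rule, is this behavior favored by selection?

No

Hamilton's rule: the trait is favored when the sum of r·B over every recipient exceeds the actor's cost C.
r to a full sibling = 0.5 (full sibs share both parents — two paths of length 2: r = 2·(1/2)^2 = 1/2).
r to a double first cousin = 0.25 (double first cousins share both grandparent pairs — four paths of length 4: r = 4·(1/2)^4 = 1/4).
r to a half first cousin = 1/16 (half first cousins share one grandparent — one path of length 4: r = (1/2)^4 = 1/16).
r to an offspring = 1/2 (one parent–offspring link: r = (1/2)^1 = 1/2).
Summing one r·B term per recipient: 1·0.5·0.214 + 4·0.25·0.149 + 1·0.0625·0.508 + 1·0.5·0.391 = 0.48325.
0.48325 < 0.59: the indirect benefit is less than the cost.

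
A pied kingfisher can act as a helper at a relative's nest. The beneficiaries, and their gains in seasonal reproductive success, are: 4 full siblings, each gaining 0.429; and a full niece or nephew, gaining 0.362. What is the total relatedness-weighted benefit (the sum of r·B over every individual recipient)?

0.9485

r to a full sibling = 0.5 (full sibs share both parents — two paths of length 2: r = 2·(1/2)^2 = 1/2).
r to a full niece or nephew = 1/4 (full aunt/uncle↔niece/nephew: two paths of length 3 through the shared grandparent pair: r = 2·(1/2)^3 = 1/4).
Summing one r·B term per recipient: 4·0.5·0.429 + 1·0.25·0.362 = 0.9485.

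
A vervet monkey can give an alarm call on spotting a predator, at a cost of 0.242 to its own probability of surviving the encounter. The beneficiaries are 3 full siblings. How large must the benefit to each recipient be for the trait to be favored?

0.1613

r to a full sibling = 0.5 (full sibs share both parents — two paths of length 2: r = 2·(1/2)^2 = 1/2).
Hamilton's rule with n recipients of equal r: n·r·B > C, so B > C/(n·r) = 0.242/(3·0.5) = 0.1613.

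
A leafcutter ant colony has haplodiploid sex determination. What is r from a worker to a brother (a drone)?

Her haploid brother carries none of their father's genes and a random half of their mother's genome; that half matches the maternal half of her own genome with probability 1/2: r = 1/2 · 1/2 = 1/4.

0.25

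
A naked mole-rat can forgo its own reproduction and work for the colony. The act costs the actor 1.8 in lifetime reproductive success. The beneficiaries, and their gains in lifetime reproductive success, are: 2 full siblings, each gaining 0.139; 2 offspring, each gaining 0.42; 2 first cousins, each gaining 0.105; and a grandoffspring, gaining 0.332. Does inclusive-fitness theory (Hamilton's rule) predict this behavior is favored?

Hamilton's rule: the trait is favored when the sum of r·B over every recipient exceeds the actor's cost C.
r to a full sibling = 1/2 (full sibs share both parents — two paths of length 2: r = 2·(1/2)^2 = 1/2).
r to an offspring = 0.5 (one parent–offspring link: r = (1/2)^1 = 1/2).
r to a first cousin = 0.125 (first cousins share one grandparent pair — two paths of length 4: r = 2·(1/2)^4 = 1/8).
r to a grandoffspring = 1/4 (two parent–offspring links: r = (1/2)^2 = 1/4).
Summing one r·B term per recipient: 2·0.5·0.139 + 2·0.5·0.42 + 2·0.125·0.105 + 1·0.25·0.332 = 0.66825.
0.66825 < 1.8: the indirect benefit is less than the cost.

No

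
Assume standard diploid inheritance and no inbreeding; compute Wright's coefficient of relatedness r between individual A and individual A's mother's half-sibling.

0.125

Each parent–offspring link contributes a factor of 1/2, and independent paths through distinct common ancestors add.
Half-aunt/uncle↔niece/nephew: one path of length 3: r = (1/2)^3 = 1/8.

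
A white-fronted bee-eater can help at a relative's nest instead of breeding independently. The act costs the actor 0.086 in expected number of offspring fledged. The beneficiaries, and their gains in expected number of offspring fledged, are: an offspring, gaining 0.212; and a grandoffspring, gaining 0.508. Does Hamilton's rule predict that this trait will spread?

Hamilton's rule: the trait is favored when the sum of r·B over every recipient exceeds the actor's cost C.
r to an offspring = 1/2 (one parent–offspring link: r = (1/2)^1 = 1/2).
r to a grandoffspring = 0.25 (two parent–offspring links: r = (1/2)^2 = 1/4).
Summing one r·B term per recipient: 1·0.5·0.212 + 1·0.25·0.508 = 0.233.
0.233 > 0.086: the indirect benefit exceeds the cost.

Yes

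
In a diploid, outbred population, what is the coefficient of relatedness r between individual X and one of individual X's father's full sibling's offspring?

Each parent–offspring link contributes a factor of 1/2, and independent paths through distinct common ancestors add.
First cousins share one grandparent pair — two paths of length 4: r = 2·(1/2)^4 = 1/8.

0.125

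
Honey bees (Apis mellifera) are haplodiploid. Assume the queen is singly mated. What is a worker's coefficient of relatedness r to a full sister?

0.75

Haplodiploid full sisters inherit their father's entire haploid genome identically (contributing 1/2) and on average half of their mother's contribution (1/2 · 1/2 = 1/4); r = 1/2 + 1/4 = 3/4.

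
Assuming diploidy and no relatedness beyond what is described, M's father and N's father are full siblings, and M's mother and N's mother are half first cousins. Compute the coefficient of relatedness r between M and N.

With two independent routes of shared ancestry, r is the sum of the two contributions.
M and N are related in two ways: first cousins through their fathers (r = 1/8) and half second cousins through their mothers (r = 1/64).
r = 1/8 + 1/64 = 0.140625.

0.140625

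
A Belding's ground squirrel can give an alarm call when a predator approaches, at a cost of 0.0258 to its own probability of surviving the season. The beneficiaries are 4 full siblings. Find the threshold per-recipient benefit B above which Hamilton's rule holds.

0.0129

r to a full sibling = 0.5 (full sibs share both parents — two paths of length 2: r = 2·(1/2)^2 = 1/2).
Hamilton's rule with n recipients of equal r: n·r·B > C, so B > C/(n·r) = 0.0258/(4·0.5) = 0.0129.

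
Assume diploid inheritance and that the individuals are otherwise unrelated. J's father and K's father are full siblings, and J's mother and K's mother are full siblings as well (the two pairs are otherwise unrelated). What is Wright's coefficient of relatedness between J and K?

Wright's path rule: contributions from independent ancestry routes add.
J and K are related in two ways: first cousins through their fathers (r = 1/8) and first cousins through their mothers (r = 1/8) — i.e. double first cousins.
r = 1/8 + 1/8 = 0.25.

0.25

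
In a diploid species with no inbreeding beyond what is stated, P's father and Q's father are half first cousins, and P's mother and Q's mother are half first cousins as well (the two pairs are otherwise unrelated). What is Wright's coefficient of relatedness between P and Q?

Wright's path rule: contributions from independent ancestry routes add.
P and Q are related in two ways: half second cousins through their fathers (r = 1/64) and half second cousins through their mothers (r = 1/64).
r = 1/64 + 1/64 = 1/32 = 0.03125.

0.03125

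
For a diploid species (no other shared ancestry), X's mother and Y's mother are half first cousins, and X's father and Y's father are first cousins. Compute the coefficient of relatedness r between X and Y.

0.046875

Wright's path rule: contributions from independent ancestry routes add.
X and Y are related in two ways: half second cousins through their mothers (r = 1/64) and second cousins through their fathers (r = 1/32).
r = 1/64 + 1/32 = 3/64 = 0.046875.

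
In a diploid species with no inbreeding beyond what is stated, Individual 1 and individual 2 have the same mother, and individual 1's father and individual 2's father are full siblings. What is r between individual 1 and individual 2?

0.375

Relatedness sums over independent paths through distinct common ancestors.
Individual 1 and individual 2 are related in two ways: half-sibs through their shared mother (r = 1/4) and first cousins through their fathers (r = 1/8).
r = 1/4 + 1/8 = 3/8 = 0.375.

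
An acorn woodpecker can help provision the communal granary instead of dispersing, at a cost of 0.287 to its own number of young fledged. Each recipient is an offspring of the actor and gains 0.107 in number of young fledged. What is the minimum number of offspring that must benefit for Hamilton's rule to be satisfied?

6

r to an offspring = 0.5 (one parent–offspring link: r = (1/2)^1 = 1/2).
Hamilton's rule: n·r·B > C  ⇒  n > C/(r·B) = 0.287/(0.5·0.107) = 5.364.
The smallest integer exceeding 5.364 is 6.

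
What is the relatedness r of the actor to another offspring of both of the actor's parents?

Each parent–offspring link contributes a factor of 1/2, and independent paths through distinct common ancestors add.
Full sibs share both parents — two paths of length 2: r = 2·(1/2)^2 = 1/2.

0.5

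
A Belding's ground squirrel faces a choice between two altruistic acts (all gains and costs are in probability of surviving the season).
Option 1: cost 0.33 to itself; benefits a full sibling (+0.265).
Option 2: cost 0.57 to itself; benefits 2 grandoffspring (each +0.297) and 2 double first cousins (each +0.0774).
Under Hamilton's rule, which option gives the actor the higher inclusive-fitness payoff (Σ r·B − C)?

Option 1: r to a full sibling = 0.5.
Option 1: Σ r·B − C = (1·0.5·0.265) − 0.33 = -0.1975.
Option 2: r to a grandoffspring = 0.25.
Option 2: r to a double first cousin = 0.25.
Option 2: Σ r·B − C = (2·0.25·0.297 + 2·0.25·0.0774) − 0.57 = -0.3828.
Option 1 has the higher net inclusive-fitness payoff.

Option 1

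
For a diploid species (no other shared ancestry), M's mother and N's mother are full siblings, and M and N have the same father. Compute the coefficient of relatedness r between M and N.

0.375

Wright's path rule: contributions from independent ancestry routes add.
M and N are related in two ways: first cousins through their mothers (r = 1/8) and half-sibs through their shared father (r = 1/4).
r = 1/8 + 1/4 = 0.375.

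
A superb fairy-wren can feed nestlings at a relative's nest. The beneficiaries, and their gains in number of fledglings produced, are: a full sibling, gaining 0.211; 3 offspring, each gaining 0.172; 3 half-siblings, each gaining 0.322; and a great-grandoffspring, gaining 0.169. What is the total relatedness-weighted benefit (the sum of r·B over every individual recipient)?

0.626125

r to a full sibling = 1/2 (full sibs share both parents — two paths of length 2: r = 2·(1/2)^2 = 1/2).
r to an offspring = 0.5 (one parent–offspring link: r = (1/2)^1 = 1/2).
r to a half-sibling = 1/4 (half-sibs share one parent — one path of length 2: r = (1/2)^2 = 1/4).
r to a great-grandoffspring = 1/8 (three parent–offspring links: r = (1/2)^3 = 1/8).
Summing one r·B term per recipient: 1·0.5·0.211 + 3·0.5·0.172 + 3·0.25·0.322 + 1·0.125·0.169 = 0.626125.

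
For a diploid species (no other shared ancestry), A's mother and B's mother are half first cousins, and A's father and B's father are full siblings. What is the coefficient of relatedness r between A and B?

Wright's path rule: contributions from independent ancestry routes add.
A and B are related in two ways: half second cousins through their mothers (r = 1/64) and first cousins through their fathers (r = 1/8).
r = 1/64 + 1/8 = 0.140625.

0.140625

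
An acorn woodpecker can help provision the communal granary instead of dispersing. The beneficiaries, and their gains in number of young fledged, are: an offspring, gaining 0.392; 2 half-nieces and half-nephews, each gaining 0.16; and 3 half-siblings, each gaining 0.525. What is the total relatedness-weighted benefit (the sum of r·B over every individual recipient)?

r to an offspring = 1/2 (one parent–offspring link: r = (1/2)^1 = 1/2).
r to a half-niece or half-nephew = 1/8 (half-aunt/uncle↔niece/nephew: one path of length 3: r = (1/2)^3 = 1/8).
r to a half-sibling = 1/4 (half-sibs share one parent — one path of length 2: r = (1/2)^2 = 1/4).
Summing one r·B term per recipient: 1·0.5·0.392 + 2·0.125·0.16 + 3·0.25·0.525 = 0.62975.

0.62975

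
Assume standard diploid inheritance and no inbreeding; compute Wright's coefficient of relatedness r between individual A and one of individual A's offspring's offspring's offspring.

Each parent–offspring link contributes a factor of 1/2, and independent paths through distinct common ancestors add.
Three parent–offspring links: r = (1/2)^3 = 1/8.

0.125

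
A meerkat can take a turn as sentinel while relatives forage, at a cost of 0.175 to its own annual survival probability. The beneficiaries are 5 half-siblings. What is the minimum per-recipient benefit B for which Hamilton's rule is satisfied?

0.14

r to a half-sibling = 0.25 (half-sibs share one parent — one path of length 2: r = (1/2)^2 = 1/4).
Hamilton's rule with n recipients of equal r: n·r·B > C, so B > C/(n·r) = 0.175/(5·0.25) = 0.14.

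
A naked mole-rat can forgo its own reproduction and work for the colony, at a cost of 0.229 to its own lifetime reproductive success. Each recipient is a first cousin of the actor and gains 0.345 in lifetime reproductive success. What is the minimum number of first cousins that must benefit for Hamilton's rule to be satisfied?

r to a first cousin = 0.125 (first cousins share one grandparent pair — two paths of length 4: r = 2·(1/2)^4 = 1/8).
Hamilton's rule: n·r·B > C  ⇒  n > C/(r·B) = 0.229/(0.125·0.345) = 5.31.
The smallest integer exceeding 5.31 is 6.

6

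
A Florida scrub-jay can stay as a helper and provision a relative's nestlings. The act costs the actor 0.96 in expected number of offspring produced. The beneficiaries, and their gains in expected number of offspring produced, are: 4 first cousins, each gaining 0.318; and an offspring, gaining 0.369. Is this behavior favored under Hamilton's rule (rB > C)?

Hamilton's rule: the trait is favored when the sum of r·B over every recipient exceeds the actor's cost C.
r to a first cousin = 0.125 (first cousins share one grandparent pair — two paths of length 4: r = 2·(1/2)^4 = 1/8).
r to an offspring = 1/2 (one parent–offspring link: r = (1/2)^1 = 1/2).
Summing one r·B term per recipient: 4·0.125·0.318 + 1·0.5·0.369 = 0.3435.
0.3435 < 0.96: the indirect benefit is less than the cost.

No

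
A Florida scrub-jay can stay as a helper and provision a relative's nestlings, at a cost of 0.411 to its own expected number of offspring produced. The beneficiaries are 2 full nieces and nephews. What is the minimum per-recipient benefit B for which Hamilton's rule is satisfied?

r to a full niece or nephew = 1/4 (full aunt/uncle↔niece/nephew: two paths of length 3 through the shared grandparent pair: r = 2·(1/2)^3 = 1/4).
Hamilton's rule with n recipients of equal r: n·r·B > C, so B > C/(n·r) = 0.411/(2·0.25) = 0.822.

0.822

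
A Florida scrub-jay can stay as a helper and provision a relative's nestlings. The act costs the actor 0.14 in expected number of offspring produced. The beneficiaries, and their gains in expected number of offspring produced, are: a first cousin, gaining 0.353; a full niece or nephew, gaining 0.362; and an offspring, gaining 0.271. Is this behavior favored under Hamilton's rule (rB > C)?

Hamilton's rule: the trait is favored when the sum of r·B over every recipient exceeds the actor's cost C.
r to a first cousin = 1/8 (first cousins share one grandparent pair — two paths of length 4: r = 2·(1/2)^4 = 1/8).
r to a full niece or nephew = 1/4 (full aunt/uncle↔niece/nephew: two paths of length 3 through the shared grandparent pair: r = 2·(1/2)^3 = 1/4).
r to an offspring = 1/2 (one parent–offspring link: r = (1/2)^1 = 1/2).
Summing one r·B term per recipient: 1·0.125·0.353 + 1·0.25·0.362 + 1·0.5·0.271 = 0.270125.
0.270125 > 0.14: the indirect benefit exceeds the cost.

Yes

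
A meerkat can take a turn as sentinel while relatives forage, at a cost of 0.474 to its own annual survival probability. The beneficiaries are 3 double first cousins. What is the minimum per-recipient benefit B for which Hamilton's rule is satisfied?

r to a double first cousin = 1/4 (double first cousins share both grandparent pairs — four paths of length 4: r = 4·(1/2)^4 = 1/4).
Hamilton's rule with n recipients of equal r: n·r·B > C, so B > C/(n·r) = 0.474/(3·0.25) = 0.632.

0.632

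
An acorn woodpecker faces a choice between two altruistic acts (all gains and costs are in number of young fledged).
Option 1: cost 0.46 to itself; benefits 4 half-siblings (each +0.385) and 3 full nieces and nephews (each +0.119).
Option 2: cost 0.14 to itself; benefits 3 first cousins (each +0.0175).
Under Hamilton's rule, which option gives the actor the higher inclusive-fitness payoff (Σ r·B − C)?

Option 1

Option 1: r to a half-sibling = 0.25.
Option 1: r to a full niece or nephew = 0.25.
Option 1: Σ r·B − C = (4·0.25·0.385 + 3·0.25·0.119) − 0.46 = 0.01425.
Option 2: r to a first cousin = 0.125.
Option 2: Σ r·B − C = (3·0.125·0.0175) − 0.14 = -0.1334375.
Option 1 has the higher net inclusive-fitness payoff.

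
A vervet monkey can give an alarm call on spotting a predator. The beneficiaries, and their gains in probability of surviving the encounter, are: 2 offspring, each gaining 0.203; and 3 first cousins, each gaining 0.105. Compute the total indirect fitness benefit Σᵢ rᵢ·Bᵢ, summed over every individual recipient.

0.242375

r to an offspring = 0.5 (one parent–offspring link: r = (1/2)^1 = 1/2).
r to a first cousin = 0.125 (first cousins share one grandparent pair — two paths of length 4: r = 2·(1/2)^4 = 1/8).
Summing one r·B term per recipient: 2·0.5·0.203 + 3·0.125·0.105 = 0.242375.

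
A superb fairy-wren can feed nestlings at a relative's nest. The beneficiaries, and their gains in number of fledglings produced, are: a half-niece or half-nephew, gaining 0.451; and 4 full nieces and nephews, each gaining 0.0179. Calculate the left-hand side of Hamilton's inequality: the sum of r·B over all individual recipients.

r to a half-niece or half-nephew = 1/8 (half-aunt/uncle↔niece/nephew: one path of length 3: r = (1/2)^3 = 1/8).
r to a full niece or nephew = 1/4 (full aunt/uncle↔niece/nephew: two paths of length 3 through the shared grandparent pair: r = 2·(1/2)^3 = 1/4).
Summing one r·B term per recipient: 1·0.125·0.451 + 4·0.25·0.0179 = 0.074275.

0.074275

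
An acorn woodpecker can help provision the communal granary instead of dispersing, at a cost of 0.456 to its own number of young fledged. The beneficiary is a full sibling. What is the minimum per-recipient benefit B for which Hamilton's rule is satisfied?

r to a full sibling = 0.5 (full sibs share both parents — two paths of length 2: r = 2·(1/2)^2 = 1/2).
Hamilton's rule with n recipients of equal r: n·r·B > C, so B > C/(n·r) = 0.456/(1·0.5) = 0.912.

0.912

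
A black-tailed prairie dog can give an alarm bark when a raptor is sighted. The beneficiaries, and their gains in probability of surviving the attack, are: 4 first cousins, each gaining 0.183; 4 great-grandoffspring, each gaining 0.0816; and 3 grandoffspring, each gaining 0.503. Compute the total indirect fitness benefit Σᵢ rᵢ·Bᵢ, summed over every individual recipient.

r to a first cousin = 0.125 (first cousins share one grandparent pair — two paths of length 4: r = 2·(1/2)^4 = 1/8).
r to a great-grandoffspring = 1/8 (three parent–offspring links: r = (1/2)^3 = 1/8).
r to a grandoffspring = 1/4 (two parent–offspring links: r = (1/2)^2 = 1/4).
Summing one r·B term per recipient: 4·0.125·0.183 + 4·0.125·0.0816 + 3·0.25·0.503 = 0.50955.

0.50955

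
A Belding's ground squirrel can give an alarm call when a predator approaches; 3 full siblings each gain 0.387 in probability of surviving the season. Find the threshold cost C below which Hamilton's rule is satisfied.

r to a full sibling = 1/2 (full sibs share both parents — two paths of length 2: r = 2·(1/2)^2 = 1/2).
Hamilton's rule: n·r·B > C, so the trait is favored while C < n·r·B = 3·0.5·0.387 = 0.5805.

0.5805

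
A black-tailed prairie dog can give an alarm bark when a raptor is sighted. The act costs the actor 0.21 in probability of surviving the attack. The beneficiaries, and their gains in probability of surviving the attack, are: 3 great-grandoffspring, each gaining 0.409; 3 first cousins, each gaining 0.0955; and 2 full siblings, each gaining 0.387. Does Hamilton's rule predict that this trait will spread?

Hamilton's rule: the trait is favored when the sum of r·B over every recipient exceeds the actor's cost C.
r to a great-grandoffspring = 0.125 (three parent–offspring links: r = (1/2)^3 = 1/8).
r to a first cousin = 0.125 (first cousins share one grandparent pair — two paths of length 4: r = 2·(1/2)^4 = 1/8).
r to a full sibling = 0.5 (full sibs share both parents — two paths of length 2: r = 2·(1/2)^2 = 1/2).
Summing one r·B term per recipient: 3·0.125·0.409 + 3·0.125·0.0955 + 2·0.5·0.387 = 0.5761875.
0.5761875 > 0.21: the indirect benefit exceeds the cost.

Yes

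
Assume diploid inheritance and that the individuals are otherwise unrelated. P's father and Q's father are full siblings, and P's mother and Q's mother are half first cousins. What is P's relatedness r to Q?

0.140625

Independent pedigree routes through distinct common ancestors add.
P and Q are related in two ways: first cousins through their fathers (r = 1/8) and half second cousins through their mothers (r = 1/64).
r = 1/8 + 1/64 = 9/64 = 0.140625.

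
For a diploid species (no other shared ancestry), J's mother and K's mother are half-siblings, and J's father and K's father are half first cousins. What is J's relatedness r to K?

0.078125

Relatedness sums over independent paths through distinct common ancestors.
J and K are related in two ways: half first cousins through their mothers (r = 1/16) and half second cousins through their fathers (r = 1/64).
r = 1/16 + 1/64 = 5/64 = 0.078125.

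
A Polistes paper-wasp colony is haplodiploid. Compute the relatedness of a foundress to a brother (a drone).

0.25

Her haploid brother carries none of their father's genes and a random half of their mother's genome; that half matches the maternal half of her own genome with probability 1/2: r = 1/2 · 1/2 = 1/4.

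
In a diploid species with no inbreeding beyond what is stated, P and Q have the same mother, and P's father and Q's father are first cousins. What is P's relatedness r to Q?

Wright's path rule: contributions from independent ancestry routes add.
P and Q are related in two ways: half-sibs through their shared mother (r = 1/4) and second cousins through their fathers (r = 1/32).
r = 1/4 + 1/32 = 9/32 = 0.28125.

0.28125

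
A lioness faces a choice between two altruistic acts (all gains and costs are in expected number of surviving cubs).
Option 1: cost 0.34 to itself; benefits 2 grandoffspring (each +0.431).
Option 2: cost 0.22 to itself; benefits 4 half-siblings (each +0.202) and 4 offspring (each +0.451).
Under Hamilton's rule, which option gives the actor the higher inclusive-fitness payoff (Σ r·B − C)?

Option 1: r to a grandoffspring = 0.25.
Option 1: Σ r·B − C = (2·0.25·0.431) − 0.34 = -0.1245.
Option 2: r to a half-sibling = 0.25.
Option 2: r to an offspring = 0.5.
Option 2: Σ r·B − C = (4·0.25·0.202 + 4·0.5·0.451) − 0.22 = 0.884.
Option 2 has the higher net inclusive-fitness payoff.

Option 2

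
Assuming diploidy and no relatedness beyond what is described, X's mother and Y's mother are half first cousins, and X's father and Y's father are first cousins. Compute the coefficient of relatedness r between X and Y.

Wright's path rule: contributions from independent ancestry routes add.
X and Y are related in two ways: half second cousins through their mothers (r = 1/64) and second cousins through their fathers (r = 1/32).
r = 1/64 + 1/32 = 0.046875.

0.046875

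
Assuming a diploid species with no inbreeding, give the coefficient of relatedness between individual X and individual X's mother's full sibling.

Each parent–offspring link contributes a factor of 1/2, and independent paths through distinct common ancestors add.
Full aunt/uncle↔niece/nephew: two paths of length 3 through the shared grandparent pair: r = 2·(1/2)^3 = 1/4.

0.25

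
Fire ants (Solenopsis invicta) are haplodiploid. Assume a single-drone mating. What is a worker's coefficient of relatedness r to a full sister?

0.75

Haplodiploid full sisters inherit their father's entire haploid genome identically (contributing 1/2) and on average half of their mother's contribution (1/2 · 1/2 = 1/4); r = 1/2 + 1/4 = 3/4.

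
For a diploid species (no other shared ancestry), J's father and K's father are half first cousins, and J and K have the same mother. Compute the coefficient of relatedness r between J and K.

0.265625

Independent pedigree routes through distinct common ancestors add.
J and K are related in two ways: half second cousins through their fathers (r = 1/64) and half-sibs through their shared mother (r = 1/4).
r = 1/64 + 1/4 = 0.265625.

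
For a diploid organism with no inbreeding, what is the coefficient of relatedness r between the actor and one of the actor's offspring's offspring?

0.25

Each parent–offspring link contributes a factor of 1/2, and independent paths through distinct common ancestors add.
Two parent–offspring links: r = (1/2)^2 = 1/4.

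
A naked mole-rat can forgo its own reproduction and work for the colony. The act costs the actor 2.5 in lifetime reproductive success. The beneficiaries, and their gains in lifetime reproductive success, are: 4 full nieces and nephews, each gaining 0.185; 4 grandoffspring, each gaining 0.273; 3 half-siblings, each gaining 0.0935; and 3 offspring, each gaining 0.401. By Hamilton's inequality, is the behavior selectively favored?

No

Hamilton's rule: the trait is favored when the sum of r·B over every recipient exceeds the actor's cost C.
r to a full niece or nephew = 0.25 (full aunt/uncle↔niece/nephew: two paths of length 3 through the shared grandparent pair: r = 2·(1/2)^3 = 1/4).
r to a grandoffspring = 0.25 (two parent–offspring links: r = (1/2)^2 = 1/4).
r to a half-sibling = 0.25 (half-sibs share one parent — one path of length 2: r = (1/2)^2 = 1/4).
r to an offspring = 1/2 (one parent–offspring link: r = (1/2)^1 = 1/2).
Summing one r·B term per recipient: 4·0.25·0.185 + 4·0.25·0.273 + 3·0.25·0.0935 + 3·0.5·0.401 = 1.129625.
1.129625 < 2.5: the indirect benefit is less than the cost.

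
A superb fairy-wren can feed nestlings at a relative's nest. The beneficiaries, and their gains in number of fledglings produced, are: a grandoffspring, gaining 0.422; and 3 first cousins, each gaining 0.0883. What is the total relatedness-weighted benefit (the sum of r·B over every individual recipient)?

0.1386125

r to a grandoffspring = 0.25 (two parent–offspring links: r = (1/2)^2 = 1/4).
r to a first cousin = 0.125 (first cousins share one grandparent pair — two paths of length 4: r = 2·(1/2)^4 = 1/8).
Summing one r·B term per recipient: 1·0.25·0.422 + 3·0.125·0.0883 = 0.1386125.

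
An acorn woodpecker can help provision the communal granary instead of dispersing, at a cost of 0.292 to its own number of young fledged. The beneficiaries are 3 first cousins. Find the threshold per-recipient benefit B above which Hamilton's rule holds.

0.7787

r to a first cousin = 0.125 (first cousins share one grandparent pair — two paths of length 4: r = 2·(1/2)^4 = 1/8).
Hamilton's rule with n recipients of equal r: n·r·B > C, so B > C/(n·r) = 0.292/(3·0.125) = 0.7787.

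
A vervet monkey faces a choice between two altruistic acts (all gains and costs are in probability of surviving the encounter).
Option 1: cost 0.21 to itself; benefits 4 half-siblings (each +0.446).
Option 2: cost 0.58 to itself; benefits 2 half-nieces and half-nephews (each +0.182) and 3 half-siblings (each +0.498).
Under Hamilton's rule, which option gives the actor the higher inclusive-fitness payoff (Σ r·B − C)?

Option 1

Option 1: r to a half-sibling = 0.25.
Option 1: Σ r·B − C = (4·0.25·0.446) − 0.21 = 0.236.
Option 2: r to a half-niece or half-nephew = 0.125.
Option 2: r to a half-sibling = 0.25.
Option 2: Σ r·B − C = (2·0.125·0.182 + 3·0.25·0.498) − 0.58 = -0.161.
Option 1 has the higher net inclusive-fitness payoff.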